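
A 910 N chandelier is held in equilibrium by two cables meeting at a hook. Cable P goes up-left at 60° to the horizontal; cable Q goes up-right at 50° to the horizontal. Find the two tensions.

T_P = 622.5 N, T_Q = 484.2 N

ΣF_x = 0: −T_P·cos60° + T_Q·cos50° = 0 → T_Q = 0.777862·T_P.
ΣF_y = 0: T_P·sin60° + T_Q·sin50° = 910.
Substitute: T_P·(0.866025 + 0.777862·0.766044) = 910 → T_P = 622.477 ≈ 622.5 N.
Then T_Q = 0.777862 × 622.477 = 484.2 N.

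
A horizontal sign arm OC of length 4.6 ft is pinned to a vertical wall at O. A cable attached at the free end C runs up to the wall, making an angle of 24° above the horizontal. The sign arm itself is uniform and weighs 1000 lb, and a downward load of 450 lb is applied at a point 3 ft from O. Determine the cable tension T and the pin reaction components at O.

ΣM about O: T·sin24°·4.6 − 1000·2.3 − 450·3 = 0 → T = 3650/(4.6·0.406737) = 1950.84 ≈ 1951 lb.
ΣF_x = 0: O_x − T·cos24° = 0 → O_x = 1950.84 × 0.913545 = 1782 lb.
ΣF_y = 0: O_y + T·sin24° − 1000 − 450 = 0 → O_y = 1450 − 1950.84 × 0.406737 = 656.5 lb.

T = 1951 lb, O_x = 1782 lb, O_y = 656.5 lb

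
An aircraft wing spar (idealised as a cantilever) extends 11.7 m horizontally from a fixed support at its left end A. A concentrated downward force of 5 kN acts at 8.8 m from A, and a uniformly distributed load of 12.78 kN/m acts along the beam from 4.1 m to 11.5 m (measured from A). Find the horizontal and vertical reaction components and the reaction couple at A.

A_x = 0, A_y = 99.57 kN, M_A = 781.7 kN·m

Resultant of the distributed load: 12.78 × 7.4 = 94.572 kN at 7.8 m from A.
ΣF_x = 0: A_x = 0.
ΣF_y = 0: A_y − 5 − 12.78·7.4 = 0 → A_y = 99.57 kN.
ΣM about A: M_A − 5·8.8 − (12.78·7.4)·7.8 = 0 → M_A = 781.7 kN·m.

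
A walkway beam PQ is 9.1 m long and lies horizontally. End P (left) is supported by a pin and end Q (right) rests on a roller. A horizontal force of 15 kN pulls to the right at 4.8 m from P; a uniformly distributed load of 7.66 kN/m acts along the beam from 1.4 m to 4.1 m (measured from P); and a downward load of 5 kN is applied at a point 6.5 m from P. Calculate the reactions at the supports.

Resultant of the distributed load: 7.66 × 2.7 = 20.682 kN at 2.75 m from P.
Moments about P: Q_y·9.1 − (7.66·2.7)·2.75 − 5·6.5 = 0 → Q_y = 89.3755/9.1 = 9.82148 ≈ 9.821 kN.
ΣF_y = 0: P_y + 9.82148 − 7.66·2.7 − 5 = 0 → P_y = 15.86 kN.
ΣF_x = 0: P_x + 15 = 0 → P_x = -15.00 kN.

P_x = -15.00 kN, P_y = 15.86 kN, Q_y = 9.821 kN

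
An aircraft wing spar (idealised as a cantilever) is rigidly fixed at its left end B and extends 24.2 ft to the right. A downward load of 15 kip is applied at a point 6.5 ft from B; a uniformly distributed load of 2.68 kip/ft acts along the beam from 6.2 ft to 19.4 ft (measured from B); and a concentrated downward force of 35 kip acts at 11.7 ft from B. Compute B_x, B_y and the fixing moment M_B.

Resultant of the distributed load: 2.68 × 13.2 = 35.376 kip at 12.8 ft from B.
ΣF_x = 0: B_x = 0.
ΣF_y = 0: B_y − 15 − 2.68·13.2 − 35 = 0 → B_y = 85.38 kip.
ΣM about B: M_B − 15·6.5 − (2.68·13.2)·12.8 − 35·11.7 = 0 → M_B = 959.8 kip·ft.

B_x = 0, B_y = 85.38 kip, M_B = 959.8 kip·ft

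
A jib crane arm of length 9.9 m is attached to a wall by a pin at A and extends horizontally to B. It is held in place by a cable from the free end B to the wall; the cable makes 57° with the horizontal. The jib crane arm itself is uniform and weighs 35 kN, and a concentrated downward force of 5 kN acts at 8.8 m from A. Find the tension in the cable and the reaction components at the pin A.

ΣM about A: T·sin57°·9.9 − 35·4.95 − 5·8.8 = 0 → T = 217.25/(9.9·0.838671) = 26.1657 ≈ 26.17 kN.
ΣF_x = 0: A_x − T·cos57° = 0 → A_x = 26.1657 × 0.544639 = 14.25 kN.
ΣF_y = 0: A_y + T·sin57° − 35 − 5 = 0 → A_y = 40 − 26.1657 × 0.838671 = 18.06 kN.

T = 26.17 kN, A_x = 14.25 kN, A_y = 18.06 kN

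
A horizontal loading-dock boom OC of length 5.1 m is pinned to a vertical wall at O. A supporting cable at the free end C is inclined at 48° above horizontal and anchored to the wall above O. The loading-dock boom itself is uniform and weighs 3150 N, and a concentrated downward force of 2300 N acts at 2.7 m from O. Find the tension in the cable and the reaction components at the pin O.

ΣM about O: T·sin48°·5.1 − 3150·2.55 − 2300·2.7 = 0 → T = 14242.5/(5.1·0.743145) = 3757.88 ≈ 3758 N.
ΣF_x = 0: O_x − T·cos48° = 0 → O_x = 3757.88 × 0.669131 = 2515 N.
ΣF_y = 0: O_y + T·sin48° − 3150 − 2300 = 0 → O_y = 5450 − 3757.88 × 0.743145 = 2657 N.

T = 3758 N, O_x = 2515 N, O_y = 2657 N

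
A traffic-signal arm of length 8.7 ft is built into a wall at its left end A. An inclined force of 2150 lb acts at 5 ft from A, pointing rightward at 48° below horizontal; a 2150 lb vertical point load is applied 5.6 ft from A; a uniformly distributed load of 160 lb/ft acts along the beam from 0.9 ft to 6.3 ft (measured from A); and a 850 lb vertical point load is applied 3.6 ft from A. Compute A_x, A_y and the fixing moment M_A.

A_x = -1439 lb, A_y = 5462 lb, M_A = 26200 lb·ft

Resultant of the distributed load: 160 × 5.4 = 864 lb at 3.6 ft from A.
ΣF_x = 0: A_x + 2150·cos48° = 0 → A_x = -1439 lb.
ΣF_y = 0: A_y − 2150·sin48° − 2150 − 160·5.4 − 850 = 0 → A_y = 5462 lb.
ΣM about A: M_A − 2150·sin48°·5 − 2150·5.6 − (160·5.4)·3.6 − 850·3.6 = 0 → M_A = 26200 lb·ft.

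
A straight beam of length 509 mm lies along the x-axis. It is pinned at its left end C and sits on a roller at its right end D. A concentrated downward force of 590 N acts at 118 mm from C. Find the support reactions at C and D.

Moments about C: D_y·509 − 590·118 = 0 → D_y = 69620/509 = 136.778 ≈ 136.8 N.
ΣF_y = 0: C_y + 136.778 − 590 = 0 → C_y = 453.2 N.
ΣF_x = 0: no horizontal applied forces, so C_x = 0.

C_x = 0, C_y = 453.2 N, D_y = 136.8 N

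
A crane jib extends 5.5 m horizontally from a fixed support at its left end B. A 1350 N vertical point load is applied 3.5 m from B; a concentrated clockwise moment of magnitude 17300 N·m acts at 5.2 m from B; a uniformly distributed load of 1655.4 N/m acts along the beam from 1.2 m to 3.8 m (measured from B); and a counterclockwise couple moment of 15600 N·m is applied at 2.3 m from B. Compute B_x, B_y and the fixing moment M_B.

Resultant of the distributed load: 1655.4 × 2.6 = 4304.04 N at 2.5 m from B.
ΣF_x = 0: B_x = 0.
ΣF_y = 0: B_y − 1350 − 1655.4·2.6 = 0 → B_y = 5654 N.
ΣM about B: M_B − 1350·3.5 − 17300 − (1655.4·2.6)·2.5 + 15600 = 0 → M_B = 17190 N·m.

B_x = 0, B_y = 5654 N, M_B = 17190 N·m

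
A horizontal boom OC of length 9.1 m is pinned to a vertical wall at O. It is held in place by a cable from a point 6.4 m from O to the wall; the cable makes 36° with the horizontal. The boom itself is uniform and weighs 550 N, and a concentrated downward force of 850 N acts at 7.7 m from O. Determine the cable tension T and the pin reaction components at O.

ΣM about O: T·sin36°·6.4 − 550·4.55 − 850·7.7 = 0 → T = 9047.5/(6.4·0.587785) = 2405.08 ≈ 2405 N.
ΣF_x = 0: O_x − T·cos36° = 0 → O_x = 2405.08 × 0.809017 = 1946 N.
ΣF_y = 0: O_y + T·sin36° − 550 − 850 = 0 → O_y = 1400 − 2405.08 × 0.587785 = -13.67 N.

T = 2405 N, O_x = 1946 N, O_y = -13.67 N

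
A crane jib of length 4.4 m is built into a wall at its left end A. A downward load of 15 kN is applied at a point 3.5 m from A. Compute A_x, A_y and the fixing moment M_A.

ΣF_x = 0: A_x = 0.
ΣF_y = 0: A_y − 15 = 0 → A_y = 15.00 kN.
ΣM about A: M_A − 15·3.5 = 0 → M_A = 52.50 kN·m.

A_x = 0, A_y = 15.00 kN, M_A = 52.50 kN·m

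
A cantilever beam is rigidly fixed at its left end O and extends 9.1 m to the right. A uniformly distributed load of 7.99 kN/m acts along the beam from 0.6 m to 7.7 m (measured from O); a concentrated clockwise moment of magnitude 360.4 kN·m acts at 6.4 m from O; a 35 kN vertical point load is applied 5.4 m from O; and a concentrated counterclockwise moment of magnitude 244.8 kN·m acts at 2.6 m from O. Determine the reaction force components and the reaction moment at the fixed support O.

O_x = 0, O_y = 91.73 kN, M_O = 540.0 kN·m

Resultant of the distributed load: 7.99 × 7.1 = 56.729 kN at 4.15 m from O.
ΣF_x = 0: O_x = 0.
ΣF_y = 0: O_y − 7.99·7.1 − 35 = 0 → O_y = 91.73 kN.
ΣM about O: M_O − (7.99·7.1)·4.15 − 360.4 − 35·5.4 + 244.8 = 0 → M_O = 540.0 kN·m.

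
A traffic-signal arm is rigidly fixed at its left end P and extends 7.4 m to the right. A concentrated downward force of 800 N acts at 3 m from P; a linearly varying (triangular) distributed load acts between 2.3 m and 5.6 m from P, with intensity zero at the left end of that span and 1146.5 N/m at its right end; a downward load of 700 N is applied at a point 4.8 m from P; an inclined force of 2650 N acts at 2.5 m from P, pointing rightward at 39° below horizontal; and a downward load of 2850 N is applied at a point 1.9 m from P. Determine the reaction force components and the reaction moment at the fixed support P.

P_x = -2059 N, P_y = 7909 N, M_P = 23860 N·m

Resultant of the triangular load: ½ × 1146.5 × 3.3 = 1891.725 N, acting at 4.5 m from P (one-third of the span from the peak).
ΣF_x = 0: P_x + 2650·cos39° = 0 → P_x = -2059 N.
ΣF_y = 0: P_y − 800 − ½·1146.5·3.3 − 700 − 2650·sin39° − 2850 = 0 → P_y = 7909 N.
ΣM about P: M_P − 800·3 − (½·1146.5·3.3)·4.5 − 700·4.8 − 2650·sin39°·2.5 − 2850·1.9 = 0 → M_P = 23860 N·m.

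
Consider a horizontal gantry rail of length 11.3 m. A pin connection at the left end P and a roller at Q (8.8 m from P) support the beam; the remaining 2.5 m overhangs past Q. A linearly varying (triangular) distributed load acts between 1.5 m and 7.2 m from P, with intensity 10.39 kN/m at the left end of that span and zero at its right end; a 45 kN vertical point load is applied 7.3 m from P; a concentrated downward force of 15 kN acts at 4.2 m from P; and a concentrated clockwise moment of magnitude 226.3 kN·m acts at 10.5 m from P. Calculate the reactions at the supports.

Resultant of the triangular load: ½ × 10.39 × 5.7 = 29.6115 kN, acting at 3.4 m from P (one-third of the span from the peak).
Taking moments about P: Q_y·8.8 − (½·10.39·5.7)·3.4 − 45·7.3 − 15·4.2 − 226.3 = 0 → Q_y = 718.4791/8.8 = 81.6454 ≈ 81.65 kN.
ΣF_y = 0: P_y + 81.6454 − ½·10.39·5.7 − 45 − 15 = 0 → P_y = 7.966 kN.
ΣF_x = 0: no horizontal applied forces, so P_x = 0.

P_x = 0, P_y = 7.966 kN, Q_y = 81.65 kN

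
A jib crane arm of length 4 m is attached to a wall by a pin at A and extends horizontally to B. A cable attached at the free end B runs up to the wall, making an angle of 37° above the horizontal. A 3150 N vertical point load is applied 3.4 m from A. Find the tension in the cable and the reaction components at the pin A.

T = 4449 N, A_x = 3553 N, A_y = 472.5 N

ΣM about A: T·sin37°·4 − 3150·3.4 = 0 → T = 10710/(4·0.601815) = 4449.04 ≈ 4449 N.
ΣF_x = 0: A_x − T·cos37° = 0 → A_x = 4449.04 × 0.798636 = 3553 N.
ΣF_y = 0: A_y + T·sin37° − 3150 = 0 → A_y = 3150 − 4449.04 × 0.601815 = 472.5 N.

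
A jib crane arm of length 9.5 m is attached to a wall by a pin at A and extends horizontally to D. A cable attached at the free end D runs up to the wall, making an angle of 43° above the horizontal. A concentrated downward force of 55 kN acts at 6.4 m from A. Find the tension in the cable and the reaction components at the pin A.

ΣM about A: T·sin43°·9.5 − 55·6.4 = 0 → T = 352/(9.5·0.681998) = 54.3295 ≈ 54.33 kN.
ΣF_x = 0: A_x − T·cos43° = 0 → A_x = 54.3295 × 0.731354 = 39.73 kN.
ΣF_y = 0: A_y + T·sin43° − 55 = 0 → A_y = 55 − 54.3295 × 0.681998 = 17.95 kN.

T = 54.33 kN, A_x = 39.73 kN, A_y = 17.95 kN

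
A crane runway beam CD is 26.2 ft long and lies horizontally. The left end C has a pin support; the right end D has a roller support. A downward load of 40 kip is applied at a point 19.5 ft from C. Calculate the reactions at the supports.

ΣM about C: D_y·26.2 − 40·19.5 = 0 → D_y = 780/26.2 = 29.771 ≈ 29.77 kip.
ΣF_y = 0: C_y + 29.771 − 40 = 0 → C_y = 10.23 kip.
ΣF_x = 0: no horizontal applied forces, so C_x = 0.

C_x = 0, C_y = 10.23 kip, D_y = 29.77 kip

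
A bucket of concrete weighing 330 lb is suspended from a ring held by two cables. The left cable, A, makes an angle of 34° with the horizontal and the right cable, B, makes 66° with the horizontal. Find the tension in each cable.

T_A = 136.3 lb, T_B = 277.8 lb

ΣF_x = 0: −T_A·cos34° + T_B·cos66° = 0 → T_B = 2.03827·T_A.
ΣF_y = 0: T_A·sin34° + T_B·sin66° = 330.
Substitute: T_A·(0.559193 + 2.03827·0.913545) = 330 → T_A = 136.294 ≈ 136.3 lb.
Then T_B = 2.03827 × 136.294 = 277.8 lb.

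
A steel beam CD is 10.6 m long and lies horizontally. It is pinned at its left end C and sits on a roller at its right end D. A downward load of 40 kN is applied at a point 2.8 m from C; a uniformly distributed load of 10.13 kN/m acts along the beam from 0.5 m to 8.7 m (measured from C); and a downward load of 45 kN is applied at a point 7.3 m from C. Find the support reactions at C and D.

Resultant of the distributed load: 10.13 × 8.2 = 83.066 kN at 4.6 m from C.
Moments about C: D_y·10.6 − 40·2.8 − (10.13·8.2)·4.6 − 45·7.3 = 0 → D_y = 822.6036/10.6 = 77.6041 ≈ 77.60 kN.
ΣF_y = 0: C_y + 77.6041 − 40 − 10.13·8.2 − 45 = 0 → C_y = 90.46 kN.
ΣF_x = 0: no horizontal applied forces, so C_x = 0.

C_x = 0, C_y = 90.46 kN, D_y = 77.60 kN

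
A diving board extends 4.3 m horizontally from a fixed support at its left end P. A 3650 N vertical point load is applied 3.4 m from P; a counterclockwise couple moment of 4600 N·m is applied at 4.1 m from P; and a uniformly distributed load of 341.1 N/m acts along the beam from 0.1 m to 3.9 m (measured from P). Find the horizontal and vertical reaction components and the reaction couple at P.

P_x = 0, P_y = 4946 N, M_P = 10400 N·m

Resultant of the distributed load: 341.1 × 3.8 = 1296.18 N at 2 m from P.
ΣF_x = 0: P_x = 0.
ΣF_y = 0: P_y − 3650 − 341.1·3.8 = 0 → P_y = 4946 N.
ΣM about P: M_P − 3650·3.4 + 4600 − (341.1·3.8)·2 = 0 → M_P = 10400 N·m.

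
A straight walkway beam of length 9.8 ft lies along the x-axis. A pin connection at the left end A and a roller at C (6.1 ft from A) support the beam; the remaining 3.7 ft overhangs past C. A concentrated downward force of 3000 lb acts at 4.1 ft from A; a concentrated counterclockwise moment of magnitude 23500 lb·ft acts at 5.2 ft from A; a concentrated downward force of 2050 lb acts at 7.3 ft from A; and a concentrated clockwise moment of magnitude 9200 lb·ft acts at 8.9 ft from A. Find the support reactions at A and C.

A_x = 0, A_y = 2925 lb, C_y = 2125 lb

Taking moments about A: C_y·6.1 − 3000·4.1 + 23500 − 2050·7.3 − 9200 = 0 → C_y = 12965/6.1 = 2125.41 ≈ 2125 lb.
ΣF_y = 0: A_y + 2125.41 − 3000 − 2050 = 0 → A_y = 2925 lb.
ΣF_x = 0: no horizontal applied forces, so A_x = 0.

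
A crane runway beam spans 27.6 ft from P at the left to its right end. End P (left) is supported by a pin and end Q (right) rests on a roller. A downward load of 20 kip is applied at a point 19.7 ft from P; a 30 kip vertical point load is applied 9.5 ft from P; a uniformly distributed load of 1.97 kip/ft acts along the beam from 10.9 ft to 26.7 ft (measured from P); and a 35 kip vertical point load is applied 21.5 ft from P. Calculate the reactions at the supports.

P_x = 0, P_y = 43.06 kip, Q_y = 73.07 kip

Resultant of the distributed load: 1.97 × 15.8 = 31.126 kip at 18.8 ft from P.
Taking moments about P: Q_y·27.6 − 20·19.7 − 30·9.5 − (1.97·15.8)·18.8 − 35·21.5 = 0 → Q_y = 2016.6688/27.6 = 73.0677 ≈ 73.07 kip.
ΣF_y = 0: P_y + 73.0677 − 20 − 30 − 1.97·15.8 − 35 = 0 → P_y = 43.06 kip.
ΣF_x = 0: no horizontal applied forces, so P_x = 0.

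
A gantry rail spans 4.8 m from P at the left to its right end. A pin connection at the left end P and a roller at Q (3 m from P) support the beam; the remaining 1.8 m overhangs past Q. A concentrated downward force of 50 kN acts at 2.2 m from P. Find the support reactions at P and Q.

P_x = 0, P_y = 13.33 kN, Q_y = 36.67 kN

Taking moments about P: Q_y·3 − 50·2.2 = 0 → Q_y = 110/3 = 36.6667 ≈ 36.67 kN.
ΣF_y = 0: P_y + 36.6667 − 50 = 0 → P_y = 13.33 kN.
ΣF_x = 0: no horizontal applied forces, so P_x = 0.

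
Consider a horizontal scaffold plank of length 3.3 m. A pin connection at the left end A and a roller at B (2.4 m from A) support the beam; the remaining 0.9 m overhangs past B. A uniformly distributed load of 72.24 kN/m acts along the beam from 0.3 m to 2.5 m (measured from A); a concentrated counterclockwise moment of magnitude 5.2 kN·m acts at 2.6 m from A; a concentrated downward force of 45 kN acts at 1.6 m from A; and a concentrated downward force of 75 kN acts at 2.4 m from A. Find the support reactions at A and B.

A_x = 0, A_y = 83.39 kN, B_y = 195.5 kN

Resultant of the distributed load: 72.24 × 2.2 = 158.928 kN at 1.4 m from A.
Moments about A: B_y·2.4 − (72.24·2.2)·1.4 + 5.2 − 45·1.6 − 75·2.4 = 0 → B_y = 469.2992/2.4 = 195.541 ≈ 195.5 kN.
ΣF_y = 0: A_y + 195.541 − 72.24·2.2 − 45 − 75 = 0 → A_y = 83.39 kN.
ΣF_x = 0: no horizontal applied forces, so A_x = 0.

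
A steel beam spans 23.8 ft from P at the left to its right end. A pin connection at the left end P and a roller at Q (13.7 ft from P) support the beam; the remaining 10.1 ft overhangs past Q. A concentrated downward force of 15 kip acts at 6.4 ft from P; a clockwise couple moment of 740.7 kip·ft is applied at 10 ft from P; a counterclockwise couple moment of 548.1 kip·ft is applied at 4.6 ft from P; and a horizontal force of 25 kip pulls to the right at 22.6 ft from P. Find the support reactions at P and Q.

P_x = -25.00 kip, P_y = -6.066 kip, Q_y = 21.07 kip

ΣM about P: Q_y·13.7 − 15·6.4 − 740.7 + 548.1 = 0 → Q_y = 288.6/13.7 = 21.0657 ≈ 21.07 kip.
ΣF_y = 0: P_y + 21.0657 − 15 = 0 → P_y = -6.066 kip.
ΣF_x = 0: P_x + 25 = 0 → P_x = -25.00 kip.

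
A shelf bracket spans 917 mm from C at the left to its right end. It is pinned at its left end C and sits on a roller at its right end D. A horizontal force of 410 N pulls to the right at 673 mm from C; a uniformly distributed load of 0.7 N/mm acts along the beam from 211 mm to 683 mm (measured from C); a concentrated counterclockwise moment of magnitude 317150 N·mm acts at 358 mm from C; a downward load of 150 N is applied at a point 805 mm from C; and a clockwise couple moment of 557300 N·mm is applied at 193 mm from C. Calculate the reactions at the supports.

C_x = -410.0 N, C_y = -74.22 N, D_y = 554.6 N

Resultant of the distributed load: 0.7 × 472 = 330.4 N at 447 mm from C.
ΣM about C: D_y·917 − (0.7·472)·447 + 317150 − 150·805 − 557300 = 0 → D_y = 508588.8/917 = 554.622 ≈ 554.6 N.
ΣF_y = 0: C_y + 554.622 − 0.7·472 − 150 = 0 → C_y = -74.22 N.
ΣF_x = 0: C_x + 410 = 0 → C_x = -410.0 N.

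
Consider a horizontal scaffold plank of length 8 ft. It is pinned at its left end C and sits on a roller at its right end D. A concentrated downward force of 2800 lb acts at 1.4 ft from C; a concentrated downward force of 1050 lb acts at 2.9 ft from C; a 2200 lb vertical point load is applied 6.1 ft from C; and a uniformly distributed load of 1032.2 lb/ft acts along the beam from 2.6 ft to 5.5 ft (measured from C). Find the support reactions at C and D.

C_x = 0, C_y = 4980 lb, D_y = 4064 lb

Resultant of the distributed load: 1032.2 × 2.9 = 2993.38 lb at 4.05 ft from C.
ΣM about C: D_y·8 − 2800·1.4 − 1050·2.9 − 2200·6.1 − (1032.2·2.9)·4.05 = 0 → D_y = 32508.189/8 = 4063.52 ≈ 4064 lb.
ΣF_y = 0: C_y + 4063.52 − 2800 − 1050 − 2200 − 1032.2·2.9 = 0 → C_y = 4980 lb.
ΣF_x = 0: no horizontal applied forces, so C_x = 0.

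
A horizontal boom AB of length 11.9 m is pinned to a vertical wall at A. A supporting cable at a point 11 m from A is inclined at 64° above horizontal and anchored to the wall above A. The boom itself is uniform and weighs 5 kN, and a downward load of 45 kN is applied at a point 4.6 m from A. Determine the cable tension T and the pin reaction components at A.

ΣM about A: T·sin64°·11 − 5·5.95 − 45·4.6 = 0 → T = 236.75/(11·0.898794) = 23.9462 ≈ 23.95 kN.
ΣF_x = 0: A_x − T·cos64° = 0 → A_x = 23.9462 × 0.438371 = 10.50 kN.
ΣF_y = 0: A_y + T·sin64° − 5 − 45 = 0 → A_y = 50 − 23.9462 × 0.898794 = 28.48 kN.

T = 23.95 kN, A_x = 10.50 kN, A_y = 28.48 kN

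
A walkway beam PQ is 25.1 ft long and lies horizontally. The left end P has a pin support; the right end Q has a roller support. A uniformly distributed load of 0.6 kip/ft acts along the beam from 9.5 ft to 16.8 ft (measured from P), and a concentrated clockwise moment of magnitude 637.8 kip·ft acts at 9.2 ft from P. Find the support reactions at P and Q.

P_x = 0, P_y = -23.33 kip, Q_y = 27.71 kip

Resultant of the distributed load: 0.6 × 7.3 = 4.38 kip at 13.15 ft from P.
ΣM about P: Q_y·25.1 − (0.6·7.3)·13.15 − 637.8 = 0 → Q_y = 695.397/25.1 = 27.7051 ≈ 27.71 kip.
ΣF_y = 0: P_y + 27.7051 − 0.6·7.3 = 0 → P_y = -23.33 kip.
ΣF_x = 0: no horizontal applied forces, so P_x = 0.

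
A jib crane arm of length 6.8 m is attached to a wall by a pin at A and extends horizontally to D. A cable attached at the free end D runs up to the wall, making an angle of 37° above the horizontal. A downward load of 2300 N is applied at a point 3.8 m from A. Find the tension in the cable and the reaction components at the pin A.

T = 2136 N, A_x = 1706 N, A_y = 1015 N

ΣM about A: T·sin37°·6.8 − 2300·3.8 = 0 → T = 8740/(6.8·0.601815) = 2135.7 ≈ 2136 N.
ΣF_x = 0: A_x − T·cos37° = 0 → A_x = 2135.7 × 0.798636 = 1706 N.
ΣF_y = 0: A_y + T·sin37° − 2300 = 0 → A_y = 2300 − 2135.7 × 0.601815 = 1015 N.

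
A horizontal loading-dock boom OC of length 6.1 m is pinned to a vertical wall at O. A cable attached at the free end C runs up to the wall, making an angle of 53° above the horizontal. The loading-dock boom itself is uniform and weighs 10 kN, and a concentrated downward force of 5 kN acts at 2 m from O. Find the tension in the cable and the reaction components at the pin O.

T = 8.313 kN, O_x = 5.003 kN, O_y = 8.361 kN

ΣM about O: T·sin53°·6.1 − 10·3.05 − 5·2 = 0 → T = 40.5/(6.1·0.798636) = 8.31335 ≈ 8.313 kN.
ΣF_x = 0: O_x − T·cos53° = 0 → O_x = 8.31335 × 0.601815 = 5.003 kN.
ΣF_y = 0: O_y + T·sin53° − 10 − 5 = 0 → O_y = 15 − 8.31335 × 0.798636 = 8.361 kN.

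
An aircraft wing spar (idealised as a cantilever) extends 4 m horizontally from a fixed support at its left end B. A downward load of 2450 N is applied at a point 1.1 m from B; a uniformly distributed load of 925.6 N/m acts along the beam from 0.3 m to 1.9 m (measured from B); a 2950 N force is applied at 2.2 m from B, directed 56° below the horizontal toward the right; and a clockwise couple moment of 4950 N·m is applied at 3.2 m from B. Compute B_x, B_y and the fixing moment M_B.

Resultant of the distributed load: 925.6 × 1.6 = 1480.96 N at 1.1 m from B.
ΣF_x = 0: B_x + 2950·cos56° = 0 → B_x = -1650 N.
ΣF_y = 0: B_y − 2450 − 925.6·1.6 − 2950·sin56° = 0 → B_y = 6377 N.
ΣM about B: M_B − 2450·1.1 − (925.6·1.6)·1.1 − 2950·sin56°·2.2 − 4950 = 0 → M_B = 14650 N·m.

B_x = -1650 N, B_y = 6377 N, M_B = 14650 N·m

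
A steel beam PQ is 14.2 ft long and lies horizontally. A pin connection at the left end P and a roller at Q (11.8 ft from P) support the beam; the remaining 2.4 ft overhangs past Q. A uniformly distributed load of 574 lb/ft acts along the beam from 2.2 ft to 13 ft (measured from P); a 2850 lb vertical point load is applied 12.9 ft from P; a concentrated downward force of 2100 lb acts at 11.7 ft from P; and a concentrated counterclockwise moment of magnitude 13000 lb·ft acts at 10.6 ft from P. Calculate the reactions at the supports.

P_x = 0, P_y = 3060 lb, Q_y = 8089 lb

Resultant of the distributed load: 574 × 10.8 = 6199.2 lb at 7.6 ft from P.
Taking moments about P: Q_y·11.8 − (574·10.8)·7.6 − 2850·12.9 − 2100·11.7 + 13000 = 0 → Q_y = 95448.92/11.8 = 8088.89 ≈ 8089 lb.
ΣF_y = 0: P_y + 8088.89 − 574·10.8 − 2850 − 2100 = 0 → P_y = 3060 lb.
ΣF_x = 0: no horizontal applied forces, so P_x = 0.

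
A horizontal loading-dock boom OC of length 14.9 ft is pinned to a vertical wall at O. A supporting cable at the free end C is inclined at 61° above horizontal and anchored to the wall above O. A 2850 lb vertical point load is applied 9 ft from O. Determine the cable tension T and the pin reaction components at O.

ΣM about O: T·sin61°·14.9 − 2850·9 = 0 → T = 25650/(14.9·0.87462) = 1968.26 ≈ 1968 lb.
ΣF_x = 0: O_x − T·cos61° = 0 → O_x = 1968.26 × 0.48481 = 954.2 lb.
ΣF_y = 0: O_y + T·sin61° − 2850 = 0 → O_y = 2850 − 1968.26 × 0.87462 = 1129 lb.

T = 1968 lb, O_x = 954.2 lb, O_y = 1129 lb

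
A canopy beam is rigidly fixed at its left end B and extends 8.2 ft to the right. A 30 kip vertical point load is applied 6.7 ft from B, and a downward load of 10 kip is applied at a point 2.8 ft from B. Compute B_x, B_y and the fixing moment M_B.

ΣF_x = 0: B_x = 0.
ΣF_y = 0: B_y − 30 − 10 = 0 → B_y = 40.00 kip.
ΣM about B: M_B − 30·6.7 − 10·2.8 = 0 → M_B = 229.0 kip·ft.

B_x = 0, B_y = 40.00 kip, M_B = 229.0 kip·ft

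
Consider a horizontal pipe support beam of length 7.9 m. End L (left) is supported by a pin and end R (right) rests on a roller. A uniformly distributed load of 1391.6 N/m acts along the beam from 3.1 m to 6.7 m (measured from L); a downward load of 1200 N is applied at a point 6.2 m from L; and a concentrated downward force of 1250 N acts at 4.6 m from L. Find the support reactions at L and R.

Resultant of the distributed load: 1391.6 × 3.6 = 5009.76 N at 4.9 m from L.
Moments about L: R_y·7.9 − (1391.6·3.6)·4.9 − 1200·6.2 − 1250·4.6 = 0 → R_y = 37737.824/7.9 = 4776.94 ≈ 4777 N.
ΣF_y = 0: L_y + 4776.94 − 1391.6·3.6 − 1200 − 1250 = 0 → L_y = 2683 N.
ΣF_x = 0: no horizontal applied forces, so L_x = 0.

L_x = 0, L_y = 2683 N, R_y = 4777 N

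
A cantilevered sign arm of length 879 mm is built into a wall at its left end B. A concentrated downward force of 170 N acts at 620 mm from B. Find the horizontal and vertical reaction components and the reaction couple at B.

B_x = 0, B_y = 170.0 N, M_B = 105400 N·mm

ΣF_x = 0: B_x = 0.
ΣF_y = 0: B_y − 170 = 0 → B_y = 170.0 N.
ΣM about B: M_B − 170·620 = 0 → M_B = 105400 N·mm.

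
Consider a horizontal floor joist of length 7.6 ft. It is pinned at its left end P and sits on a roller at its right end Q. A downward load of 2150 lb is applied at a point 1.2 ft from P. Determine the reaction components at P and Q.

P_x = 0, P_y = 1811 lb, Q_y = 339.5 lb

Moments about P: Q_y·7.6 − 2150·1.2 = 0 → Q_y = 2580/7.6 = 339.474 ≈ 339.5 lb.
ΣF_y = 0: P_y + 339.474 − 2150 = 0 → P_y = 1811 lb.
ΣF_x = 0: no horizontal applied forces, so P_x = 0.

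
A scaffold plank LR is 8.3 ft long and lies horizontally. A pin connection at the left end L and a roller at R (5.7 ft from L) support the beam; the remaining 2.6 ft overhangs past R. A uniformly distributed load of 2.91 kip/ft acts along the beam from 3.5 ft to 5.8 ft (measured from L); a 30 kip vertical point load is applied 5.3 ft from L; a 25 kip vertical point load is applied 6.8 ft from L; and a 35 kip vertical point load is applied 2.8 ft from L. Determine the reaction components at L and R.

Resultant of the distributed load: 2.91 × 2.3 = 6.693 kip at 4.65 ft from L.
Taking moments about L: R_y·5.7 − (2.91·2.3)·4.65 − 30·5.3 − 25·6.8 − 35·2.8 = 0 → R_y = 458.12245/5.7 = 80.3724 ≈ 80.37 kip.
ΣF_y = 0: L_y + 80.3724 − 2.91·2.3 − 30 − 25 − 35 = 0 → L_y = 16.32 kip.
ΣF_x = 0: no horizontal applied forces, so L_x = 0.

L_x = 0, L_y = 16.32 kip, R_y = 80.37 kip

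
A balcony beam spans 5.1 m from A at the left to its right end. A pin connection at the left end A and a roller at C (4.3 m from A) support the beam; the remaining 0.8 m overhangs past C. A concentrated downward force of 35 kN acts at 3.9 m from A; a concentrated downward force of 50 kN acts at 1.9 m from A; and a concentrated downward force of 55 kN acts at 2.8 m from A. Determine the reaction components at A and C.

A_x = 0, A_y = 50.35 kN, C_y = 89.65 kN

Moments about A: C_y·4.3 − 35·3.9 − 50·1.9 − 55·2.8 = 0 → C_y = 385.5/4.3 = 89.6512 ≈ 89.65 kN.
ΣF_y = 0: A_y + 89.6512 − 35 − 50 − 55 = 0 → A_y = 50.35 kN.
ΣF_x = 0: no horizontal applied forces, so A_x = 0.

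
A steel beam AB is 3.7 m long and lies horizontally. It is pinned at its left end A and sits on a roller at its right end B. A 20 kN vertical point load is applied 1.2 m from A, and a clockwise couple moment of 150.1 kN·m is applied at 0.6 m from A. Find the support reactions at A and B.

A_x = 0, A_y = -27.05 kN, B_y = 47.05 kN

Moments about A: B_y·3.7 − 20·1.2 − 150.1 = 0 → B_y = 174.1/3.7 = 47.0541 ≈ 47.05 kN.
ΣF_y = 0: A_y + 47.0541 − 20 = 0 → A_y = -27.05 kN.
ΣF_x = 0: no horizontal applied forces, so A_x = 0.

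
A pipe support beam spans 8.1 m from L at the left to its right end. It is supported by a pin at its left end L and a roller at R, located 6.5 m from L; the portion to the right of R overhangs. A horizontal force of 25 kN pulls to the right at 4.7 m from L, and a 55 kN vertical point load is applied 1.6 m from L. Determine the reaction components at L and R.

L_x = -25.00 kN, L_y = 41.46 kN, R_y = 13.54 kN

Moments about L: R_y·6.5 − 55·1.6 = 0 → R_y = 88/6.5 = 13.5385 ≈ 13.54 kN.
ΣF_y = 0: L_y + 13.5385 − 55 = 0 → L_y = 41.46 kN.
ΣF_x = 0: L_x + 25 = 0 → L_x = -25.00 kN.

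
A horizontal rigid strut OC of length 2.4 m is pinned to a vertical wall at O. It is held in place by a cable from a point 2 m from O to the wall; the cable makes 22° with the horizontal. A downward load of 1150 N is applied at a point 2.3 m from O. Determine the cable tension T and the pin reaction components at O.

ΣM about O: T·sin22°·2 − 1150·2.3 = 0 → T = 2645/(2·0.374607) = 3530.37 ≈ 3530 N.
ΣF_x = 0: O_x − T·cos22° = 0 → O_x = 3530.37 × 0.927184 = 3273 N.
ΣF_y = 0: O_y + T·sin22° − 1150 = 0 → O_y = 1150 − 3530.37 × 0.374607 = -172.5 N.

T = 3530 N, O_x = 3273 N, O_y = -172.5 N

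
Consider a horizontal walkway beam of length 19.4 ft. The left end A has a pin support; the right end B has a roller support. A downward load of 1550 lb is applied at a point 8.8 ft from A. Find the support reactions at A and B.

A_x = 0, A_y = 846.9 lb, B_y = 703.1 lb

ΣM about A: B_y·19.4 − 1550·8.8 = 0 → B_y = 13640/19.4 = 703.093 ≈ 703.1 lb.
ΣF_y = 0: A_y + 703.093 − 1550 = 0 → A_y = 846.9 lb.
ΣF_x = 0: no horizontal applied forces, so A_x = 0.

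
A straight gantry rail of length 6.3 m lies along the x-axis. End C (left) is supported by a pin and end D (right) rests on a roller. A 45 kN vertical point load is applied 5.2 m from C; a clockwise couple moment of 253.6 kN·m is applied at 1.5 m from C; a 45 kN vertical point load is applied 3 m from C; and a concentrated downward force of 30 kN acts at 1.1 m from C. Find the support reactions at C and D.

C_x = 0, C_y = 15.94 kN, D_y = 104.1 kN

Taking moments about C: D_y·6.3 − 45·5.2 − 253.6 − 45·3 − 30·1.1 = 0 → D_y = 655.6/6.3 = 104.063 ≈ 104.1 kN.
ΣF_y = 0: C_y + 104.063 − 45 − 45 − 30 = 0 → C_y = 15.94 kN.
ΣF_x = 0: no horizontal applied forces, so C_x = 0.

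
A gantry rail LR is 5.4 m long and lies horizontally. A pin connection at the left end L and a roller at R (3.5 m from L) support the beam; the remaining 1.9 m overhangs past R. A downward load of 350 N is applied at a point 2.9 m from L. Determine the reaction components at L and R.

Taking moments about L: R_y·3.5 − 350·2.9 = 0 → R_y = 1015/3.5 = 290.0 N.
ΣF_y = 0: L_y + 290 − 350 = 0 → L_y = 60.00 N.
ΣF_x = 0: no horizontal applied forces, so L_x = 0.

L_x = 0, L_y = 60.00 N, R_y = 290.0 N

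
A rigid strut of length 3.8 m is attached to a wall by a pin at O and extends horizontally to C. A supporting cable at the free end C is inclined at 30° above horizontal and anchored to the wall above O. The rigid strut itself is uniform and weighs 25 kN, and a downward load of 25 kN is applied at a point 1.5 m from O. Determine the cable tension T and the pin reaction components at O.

T = 44.74 kN, O_x = 38.74 kN, O_y = 27.63 kN

ΣM about O: T·sin30°·3.8 − 25·1.9 − 25·1.5 = 0 → T = 85/(3.8·0.5) = 44.7368 ≈ 44.74 kN.
ΣF_x = 0: O_x − T·cos30° = 0 → O_x = 44.7368 × 0.866025 = 38.74 kN.
ΣF_y = 0: O_y + T·sin30° − 25 − 25 = 0 → O_y = 50 − 44.7368 × 0.5 = 27.63 kN.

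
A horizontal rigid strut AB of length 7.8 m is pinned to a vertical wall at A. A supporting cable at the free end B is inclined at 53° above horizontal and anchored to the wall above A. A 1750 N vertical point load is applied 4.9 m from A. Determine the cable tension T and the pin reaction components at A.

ΣM about A: T·sin53°·7.8 − 1750·4.9 = 0 → T = 8575/(7.8·0.798636) = 1376.55 ≈ 1377 N.
ΣF_x = 0: A_x − T·cos53° = 0 → A_x = 1376.55 × 0.601815 = 828.4 N.
ΣF_y = 0: A_y + T·sin53° − 1750 = 0 → A_y = 1750 − 1376.55 × 0.798636 = 650.6 N.

T = 1377 N, A_x = 828.4 N, A_y = 650.6 N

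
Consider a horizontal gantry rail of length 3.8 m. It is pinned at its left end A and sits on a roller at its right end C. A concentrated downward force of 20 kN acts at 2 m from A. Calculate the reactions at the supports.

A_x = 0, A_y = 9.474 kN, C_y = 10.53 kN

ΣM about A: C_y·3.8 − 20·2 = 0 → C_y = 40/3.8 = 10.5263 ≈ 10.53 kN.
ΣF_y = 0: A_y + 10.5263 − 20 = 0 → A_y = 9.474 kN.
ΣF_x = 0: no horizontal applied forces, so A_x = 0.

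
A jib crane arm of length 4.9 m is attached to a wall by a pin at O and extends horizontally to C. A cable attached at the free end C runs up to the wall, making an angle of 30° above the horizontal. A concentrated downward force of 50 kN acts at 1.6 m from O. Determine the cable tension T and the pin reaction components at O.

ΣM about O: T·sin30°·4.9 − 50·1.6 = 0 → T = 80/(4.9·0.5) = 32.6531 ≈ 32.65 kN.
ΣF_x = 0: O_x − T·cos30° = 0 → O_x = 32.6531 × 0.866025 = 28.28 kN.
ΣF_y = 0: O_y + T·sin30° − 50 = 0 → O_y = 50 − 32.6531 × 0.5 = 33.67 kN.

T = 32.65 kN, O_x = 28.28 kN, O_y = 33.67 kN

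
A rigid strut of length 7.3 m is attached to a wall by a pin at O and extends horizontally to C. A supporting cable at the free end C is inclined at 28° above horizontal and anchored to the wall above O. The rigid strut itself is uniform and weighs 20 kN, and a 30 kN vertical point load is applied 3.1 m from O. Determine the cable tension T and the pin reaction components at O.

ΣM about O: T·sin28°·7.3 − 20·3.65 − 30·3.1 = 0 → T = 166/(7.3·0.469472) = 48.4368 ≈ 48.44 kN.
ΣF_x = 0: O_x − T·cos28° = 0 → O_x = 48.4368 × 0.882948 = 42.77 kN.
ΣF_y = 0: O_y + T·sin28° − 20 − 30 = 0 → O_y = 50 − 48.4368 × 0.469472 = 27.26 kN.

T = 48.44 kN, O_x = 42.77 kN, O_y = 27.26 kN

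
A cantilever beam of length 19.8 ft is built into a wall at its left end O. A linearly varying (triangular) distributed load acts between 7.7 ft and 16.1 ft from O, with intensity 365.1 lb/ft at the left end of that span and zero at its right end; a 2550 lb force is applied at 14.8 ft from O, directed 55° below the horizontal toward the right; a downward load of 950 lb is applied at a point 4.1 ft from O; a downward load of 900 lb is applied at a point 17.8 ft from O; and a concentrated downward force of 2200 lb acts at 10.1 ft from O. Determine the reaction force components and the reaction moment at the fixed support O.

O_x = -1463 lb, O_y = 7672 lb, M_O = 89150 lb·ft

Resultant of the triangular load: ½ × 365.1 × 8.4 = 1533.42 lb, acting at 10.5 ft from O (one-third of the span from the peak).
ΣF_x = 0: O_x + 2550·cos55° = 0 → O_x = -1463 lb.
ΣF_y = 0: O_y − ½·365.1·8.4 − 2550·sin55° − 950 − 900 − 2200 = 0 → O_y = 7672 lb.
ΣM about O: M_O − (½·365.1·8.4)·10.5 − 2550·sin55°·14.8 − 950·4.1 − 900·17.8 − 2200·10.1 = 0 → M_O = 89150 lb·ft.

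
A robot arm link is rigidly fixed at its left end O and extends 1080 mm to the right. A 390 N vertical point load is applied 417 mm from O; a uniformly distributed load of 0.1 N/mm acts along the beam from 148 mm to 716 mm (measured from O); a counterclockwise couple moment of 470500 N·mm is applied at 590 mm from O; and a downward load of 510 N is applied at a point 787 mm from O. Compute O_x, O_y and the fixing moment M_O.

O_x = 0, O_y = 956.8 N, M_O = 118000 N·mm

Resultant of the distributed load: 0.1 × 568 = 56.8 N at 432 mm from O.
ΣF_x = 0: O_x = 0.
ΣF_y = 0: O_y − 390 − 0.1·568 − 510 = 0 → O_y = 956.8 N.
ΣM about O: M_O − 390·417 − (0.1·568)·432 + 470500 − 510·787 = 0 → M_O = 118000 N·mm.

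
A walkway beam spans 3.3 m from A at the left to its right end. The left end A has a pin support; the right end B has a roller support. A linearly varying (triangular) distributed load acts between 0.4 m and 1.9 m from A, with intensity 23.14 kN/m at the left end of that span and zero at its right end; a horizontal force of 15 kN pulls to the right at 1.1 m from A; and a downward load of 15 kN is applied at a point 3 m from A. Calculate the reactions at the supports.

Resultant of the triangular load: ½ × 23.14 × 1.5 = 17.355 kN, acting at 0.9 m from A (one-third of the span from the peak).
Taking moments about A: B_y·3.3 − (½·23.14·1.5)·0.9 − 15·3 = 0 → B_y = 60.6195/3.3 = 18.3695 ≈ 18.37 kN.
ΣF_y = 0: A_y + 18.3695 − ½·23.14·1.5 − 15 = 0 → A_y = 13.99 kN.
ΣF_x = 0: A_x + 15 = 0 → A_x = -15.00 kN.

A_x = -15.00 kN, A_y = 13.99 kN, B_y = 18.37 kN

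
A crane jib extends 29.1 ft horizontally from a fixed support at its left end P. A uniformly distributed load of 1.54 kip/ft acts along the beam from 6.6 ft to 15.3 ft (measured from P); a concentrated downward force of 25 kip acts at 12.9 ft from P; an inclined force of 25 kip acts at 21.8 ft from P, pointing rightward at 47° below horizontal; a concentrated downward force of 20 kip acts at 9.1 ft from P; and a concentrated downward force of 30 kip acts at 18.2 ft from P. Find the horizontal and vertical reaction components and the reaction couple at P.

Resultant of the distributed load: 1.54 × 8.7 = 13.398 kip at 10.95 ft from P.
ΣF_x = 0: P_x + 25·cos47° = 0 → P_x = -17.05 kip.
ΣF_y = 0: P_y − 1.54·8.7 − 25 − 25·sin47° − 20 − 30 = 0 → P_y = 106.7 kip.
ΣM about P: M_P − (1.54·8.7)·10.95 − 25·12.9 − 25·sin47°·21.8 − 20·9.1 − 30·18.2 = 0 → M_P = 1596 kip·ft.

P_x = -17.05 kip, P_y = 106.7 kip, M_P = 1596 kip·ft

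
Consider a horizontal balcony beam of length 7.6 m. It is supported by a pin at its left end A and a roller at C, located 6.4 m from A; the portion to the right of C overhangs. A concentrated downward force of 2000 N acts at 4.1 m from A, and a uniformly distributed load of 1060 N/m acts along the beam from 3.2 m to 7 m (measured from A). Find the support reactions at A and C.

A_x = 0, A_y = 1537 N, C_y = 4491 N

Resultant of the distributed load: 1060 × 3.8 = 4028 N at 5.1 m from A.
Moments about A: C_y·6.4 − 2000·4.1 − (1060·3.8)·5.1 = 0 → C_y = 28742.8/6.4 = 4491.06 ≈ 4491 N.
ΣF_y = 0: A_y + 4491.06 − 2000 − 1060·3.8 = 0 → A_y = 1537 N.
ΣF_x = 0: no horizontal applied forces, so A_x = 0.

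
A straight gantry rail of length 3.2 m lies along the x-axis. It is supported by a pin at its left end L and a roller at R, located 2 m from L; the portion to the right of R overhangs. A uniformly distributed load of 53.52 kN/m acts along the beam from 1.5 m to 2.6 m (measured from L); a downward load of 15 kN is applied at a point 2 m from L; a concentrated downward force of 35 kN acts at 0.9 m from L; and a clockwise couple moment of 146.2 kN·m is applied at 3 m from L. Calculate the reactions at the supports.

L_x = 0, L_y = -55.32 kN, R_y = 164.2 kN

Resultant of the distributed load: 53.52 × 1.1 = 58.872 kN at 2.05 m from L.
Taking moments about L: R_y·2 − (53.52·1.1)·2.05 − 15·2 − 35·0.9 − 146.2 = 0 → R_y = 328.3876/2 = 164.194 ≈ 164.2 kN.
ΣF_y = 0: L_y + 164.194 − 53.52·1.1 − 15 − 35 = 0 → L_y = -55.32 kN.
ΣF_x = 0: no horizontal applied forces, so L_x = 0.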